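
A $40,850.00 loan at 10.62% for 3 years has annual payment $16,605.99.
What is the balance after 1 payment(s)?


Formula: Balance = PV*(1+r)^k - PMT*((1+r)^k - 1)/r
Growth: (1 + 0.1062)^1 = 1.1062
Accumulated factor: ((1+r)^k - 1)/r = 1.0
Balance = $40,850.00 * 1.1062 - $16,605.99 * 1.0
Balance = $28,582.28

$28,582.28


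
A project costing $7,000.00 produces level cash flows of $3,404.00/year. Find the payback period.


Formula: Payback = investment / annual cash flow
Substituting: Payback = $7,000.00 / $3,404.00
Payback = 2.0564 years

2.0564 years


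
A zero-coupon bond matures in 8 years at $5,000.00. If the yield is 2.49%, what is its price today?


Formula: Price = FV / (1 + r)^n
Substituting: Price = $5,000.00 / (1 + 0.0249)^8
Discount factor: (1.0249)^8 = 1.217452
Price = $5,000.00 / 1.217452 = $4,106.94

$4,106.94


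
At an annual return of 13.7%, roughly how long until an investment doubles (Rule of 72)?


Formula: Years ≈ 72 / r
Substituting: Years ≈ 72 / 13.7
Years ≈ 5.3

5.3 years


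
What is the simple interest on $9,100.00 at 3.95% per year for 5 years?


Formula: I = P * r * t
Substituting: I = $9,100.00 * 0.0395 * 5
Step: I = $9,100.00 * 0.1975
I = $1,797.25

$1,797.25


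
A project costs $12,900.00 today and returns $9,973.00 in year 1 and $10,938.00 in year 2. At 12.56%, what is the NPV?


Formula: NPV = C0 + C1/(1+r) + C2/(1+r)^2
Discount C1: $9,973.00 / (1 + 0.1256) = $8,860.16
Discount C2: $10,938.00 / (1 + 0.1256)^2 = $8,633.16
NPV = -$12,900.00 + $8,860.16 + $8,633.16 = $4,593.32

$4,593.32


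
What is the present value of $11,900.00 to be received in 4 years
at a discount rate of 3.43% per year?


Formula: PV = FV / (1 + r)^n
Substituting: PV = $11,900.00 / (1 + 0.0343)^4
Discount factor: (1.0343)^4 = 1.144422
PV = $11,900.00 / 1.144422 = $10,398.26

$10,398.26


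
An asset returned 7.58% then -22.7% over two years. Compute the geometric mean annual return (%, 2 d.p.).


Formula: Geometric mean = ((1+r1)*(1+r2))^(1/2) - 1
Product: (1 + 0.0758) * (1 + -0.227) = 1.0758 * 0.773 = 0.831593
Square root: 0.831593^0.5 = 0.911917
Geometric mean = 0.911917 - 1 = -0.088083
As percentage: -8.81%

-8.81%


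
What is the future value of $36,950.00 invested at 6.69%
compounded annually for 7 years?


Formula: FV = P * (1 + r)^n
Substituting: FV = $36,950.00 * (1 + 0.0669)^7
Growth factor: (1.0669)^7 = 1.573497
FV = $36,950.00 * 1.573497 = $58,140.73

$58,140.73


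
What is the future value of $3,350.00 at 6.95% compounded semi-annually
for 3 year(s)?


Formula: FV = P * (1 + r/m)^(m*t)
Period rate: r/m = 0.0695 / 2 = 0.03475
Total periods: m*t = 2 * 3 = 6
Growth factor: (1 + 0.03475)^6 = 1.227475
FV = $3,350.00 * 1.227475 = $4,112.04

$4,112.04


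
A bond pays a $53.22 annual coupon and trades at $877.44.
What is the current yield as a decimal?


Formula: Current yield = annual coupon / price
Substituting: CY = $53.22 / $877.44
CY = 0.060654

0.060654


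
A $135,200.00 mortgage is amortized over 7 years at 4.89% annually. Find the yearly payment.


Formula: PMT = PV * r / (1 - (1+r)^(-n))
Denominator: 1 - (1 + 0.0489)^(-7) = 0.284085
Numerator: $135,200.00 * 0.0489 = 6611.28
PMT = 6611.28 / 0.284085 = $23,272.18

$23,272.18


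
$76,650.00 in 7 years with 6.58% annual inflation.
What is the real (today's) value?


Formula: Real value = nominal / (1 + inflation)^years
Price level: (1 + 0.0658)^7 = 1.562176
Real value = $76,650.00 / 1.562176 = $49,066.17

$49,066.17


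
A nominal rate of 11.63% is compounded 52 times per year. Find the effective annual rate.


Formula: EAR = (1 + r/m)^m - 1
Period rate: r/m = 0.1163 / 52 = 0.002237
Compounding: (1 + 0.002237)^52 = 1.123187
EAR = 1.123187 - 1 = 0.123187

0.123187


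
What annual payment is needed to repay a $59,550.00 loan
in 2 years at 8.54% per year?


Formula: PMT = PV * r / (1 - (1+r)^(-n))
Denominator: 1 - (1 + 0.0854)^(-2) = 0.151171
Numerator: $59,550.00 * 0.0854 = 5085.57
PMT = 5085.57 / 0.151171 = $33,641.24

$33,641.24


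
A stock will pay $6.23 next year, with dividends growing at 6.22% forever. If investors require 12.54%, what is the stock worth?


Formula: P = D1 / (r - g)
Spread: r - g = 0.1254 - 0.0622 = 0.0632
Substituting: P = $6.23 / 0.0632
P = $98.58

$98.58


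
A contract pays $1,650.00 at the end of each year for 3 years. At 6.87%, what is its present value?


Formula: PV = PMT * (1 - (1+r)^(-n)) / r
Discount factor: (1 + 0.0687)^(-3) = 0.81928
Bracket: 1 - 0.81928 = 0.18072
PV = $1,650.00 * 0.18072 / 0.0687 = $4,340.43

$4,340.43


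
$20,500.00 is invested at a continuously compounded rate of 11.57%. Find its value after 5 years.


Formula: FV = P * e^(r*t)
Exponent: r*t = 0.1157 * 5 = 0.5785
e^(0.5785) = 1.783361
FV = $20,500.00 * 1.783361 = $36,558.91

$36,558.91


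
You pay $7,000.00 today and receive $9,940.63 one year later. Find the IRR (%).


Formula: IRR = C1/C0 - 1
Substituting: IRR = $9,940.63 / $7,000.00 - 1
Ratio: 1.42009 - 1 = 0.42009
IRR = 42.009%

42.009%


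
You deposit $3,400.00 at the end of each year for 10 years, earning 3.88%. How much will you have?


Formula: FV = PMT * ((1+r)^n - 1) / r
Growth factor: (1 + 0.0388)^10 = 1.463253
Numerator: 1.463253 - 1 = 0.463253
FV = $3,400.00 * 0.463253 / 0.0388 = $40,594.33

$40,594.33


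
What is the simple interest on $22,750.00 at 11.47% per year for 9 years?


Formula: I = P * r * t
Substituting: I = $22,750.00 * 0.1147 * 9
Step: I = $22,750.00 * 1.0323
I = $23,484.83

$23,484.83


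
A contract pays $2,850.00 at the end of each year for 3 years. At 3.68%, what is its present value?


Formula: PV = PMT * (1 - (1+r)^(-n)) / r
Discount factor: (1 + 0.0368)^(-3) = 0.897253
Bracket: 1 - 0.897253 = 0.102747
PV = $2,850.00 * 0.102747 / 0.0368 = $7,957.29

$7,957.29


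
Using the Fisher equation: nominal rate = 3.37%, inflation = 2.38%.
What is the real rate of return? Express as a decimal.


Formula: (1 + r_real) = (1 + r_nom) / (1 + inflation)
Substituting: (1 + r_real) = 1.0337 / 1.0238
(1 + r_real) = 1.00967
r_real = 1.00967 - 1 = 0.00967

0.00967


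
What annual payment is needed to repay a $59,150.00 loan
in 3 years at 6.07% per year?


Formula: PMT = PV * r / (1 - (1+r)^(-n))
Denominator: 1 - (1 + 0.0607)^(-3) = 0.162042
Numerator: $59,150.00 * 0.0607 = 3590.405
PMT = 3590.405 / 0.162042 = $22,157.26

$22,157.26


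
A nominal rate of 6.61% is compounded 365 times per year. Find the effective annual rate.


Formula: EAR = (1 + r/m)^m - 1
Period rate: r/m = 0.0661 / 365 = 0.000181
Compounding: (1 + 0.000181)^365 = 1.068327
EAR = 1.068327 - 1 = 0.068327

0.068327


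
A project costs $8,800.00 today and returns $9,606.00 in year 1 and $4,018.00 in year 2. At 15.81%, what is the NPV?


Formula: NPV = C0 + C1/(1+r) + C2/(1+r)^2
Discount C1: $9,606.00 / (1 + 0.1581) = $8,294.62
Discount C2: $4,018.00 / (1 + 0.1581)^2 = $2,995.83
NPV = -$8,800.00 + $8,294.62 + $2,995.83 = $2,490.45

$2,490.45


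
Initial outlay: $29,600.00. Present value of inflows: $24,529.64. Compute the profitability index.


Formula: PI = PV(cash flows) / initial investment
Substituting: PI = $24,529.64 / $29,600.00
PI = 0.8287

0.8287


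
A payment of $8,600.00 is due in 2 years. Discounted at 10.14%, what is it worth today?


Formula: PV = FV / (1 + r)^n
Substituting: PV = $8,600.00 / (1 + 0.1014)^2
Discount factor: (1.1014)^2 = 1.213082
PV = $8,600.00 / 1.213082 = $7,089.38

$7,089.38


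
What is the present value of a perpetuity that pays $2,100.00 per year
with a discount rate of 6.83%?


Formula: PV = C / r
Substituting: PV = $2,100.00 / 0.0683
PV = $30,746.71

$30,746.71


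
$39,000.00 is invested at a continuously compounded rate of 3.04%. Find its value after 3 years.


Formula: FV = P * e^(r*t)
Exponent: r*t = 0.0304 * 3 = 0.0912
e^(0.0912) = 1.095488
FV = $39,000.00 * 1.095488 = $42,724.04

$42,724.04


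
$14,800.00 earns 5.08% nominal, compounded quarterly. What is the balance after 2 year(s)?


Formula: FV = P * (1 + r/m)^(m*t)
Period rate: r/m = 0.0508 / 4 = 0.0127
Total periods: m*t = 4 * 2 = 8
Growth factor: (1 + 0.0127)^8 = 1.106233
FV = $14,800.00 * 1.106233 = $16,372.24

$16,372.24


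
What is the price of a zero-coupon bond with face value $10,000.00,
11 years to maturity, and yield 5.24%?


Formula: Price = FV / (1 + r)^n
Substituting: Price = $10,000.00 / (1 + 0.0524)^11
Discount factor: (1.0524)^11 = 1.753837
Price = $10,000.00 / 1.753837 = $5,701.78

$5,701.78


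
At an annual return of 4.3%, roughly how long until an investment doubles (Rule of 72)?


Formula: Years ≈ 72 / r
Substituting: Years ≈ 72 / 4.3
Years ≈ 16.7

16.7 years


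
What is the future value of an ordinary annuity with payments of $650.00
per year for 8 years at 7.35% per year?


Formula: FV = PMT * ((1+r)^n - 1) / r
Growth factor: (1 + 0.0735)^8 = 1.763666
Numerator: 1.763666 - 1 = 0.763666
FV = $650.00 * 0.763666 / 0.0735 = $6,753.51

$6,753.51


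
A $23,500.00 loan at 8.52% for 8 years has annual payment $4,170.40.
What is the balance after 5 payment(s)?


Formula: Balance = PV*(1+r)^k - PMT*((1+r)^k - 1)/r
Growth: (1 + 0.0852)^5 = 1.505043
Accumulated factor: ((1+r)^k - 1)/r = 5.927735
Balance = $23,500.00 * 1.505043 - $4,170.40 * 5.927735
Balance = $10,647.48

$10,647.48


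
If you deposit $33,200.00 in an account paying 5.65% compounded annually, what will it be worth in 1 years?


Formula: FV = P * (1 + r)^n
Substituting: FV = $33,200.00 * (1 + 0.0565)^1
Growth factor: (1.0565)^1 = 1.0565
FV = $33,200.00 * 1.0565 = $35,075.80

$35,075.80


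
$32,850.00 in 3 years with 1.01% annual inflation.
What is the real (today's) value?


Formula: Real value = nominal / (1 + inflation)^years
Price level: (1 + 0.0101)^3 = 1.030607
Real value = $32,850.00 / 1.030607 = $31,874.42

$31,874.42


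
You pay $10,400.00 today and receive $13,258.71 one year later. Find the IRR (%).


Formula: IRR = C1/C0 - 1
Substituting: IRR = $13,258.71 / $10,400.00 - 1
Ratio: 1.274876 - 1 = 0.274876
IRR = 27.4876%

27.4876%


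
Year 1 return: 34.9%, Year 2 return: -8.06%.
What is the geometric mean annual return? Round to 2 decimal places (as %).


Formula: Geometric mean = ((1+r1)*(1+r2))^(1/2) - 1
Product: (1 + 0.349) * (1 + -0.0806) = 1.349 * 0.9194 = 1.240271
Square root: 1.240271^0.5 = 1.113674
Geometric mean = 1.113674 - 1 = 0.113674
As percentage: 11.37%

11.37%


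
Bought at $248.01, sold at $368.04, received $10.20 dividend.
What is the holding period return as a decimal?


Formula: HPR = (P1 - P0 + D) / P0
Gain: $368.04 - $248.01 + $10.20 = $130.23
HPR = $130.23 / $248.01 = 0.5251

0.5251


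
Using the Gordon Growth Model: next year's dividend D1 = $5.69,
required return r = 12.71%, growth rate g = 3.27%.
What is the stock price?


Formula: P = D1 / (r - g)
Spread: r - g = 0.1271 - 0.0327 = 0.0944
Substituting: P = $5.69 / 0.0944
P = $60.28

$60.28


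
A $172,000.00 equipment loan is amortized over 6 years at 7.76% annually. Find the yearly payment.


Formula: PMT = PV * r / (1 - (1+r)^(-n))
Denominator: 1 - (1 + 0.0776)^(-6) = 0.361362
Numerator: $172,000.00 * 0.0776 = 13347.2
PMT = 13347.2 / 0.361362 = $36,935.78

$36,935.78


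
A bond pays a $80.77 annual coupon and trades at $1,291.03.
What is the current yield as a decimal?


Formula: Current yield = annual coupon / price
Substituting: CY = $80.77 / $1,291.03
CY = 0.062562

0.062562


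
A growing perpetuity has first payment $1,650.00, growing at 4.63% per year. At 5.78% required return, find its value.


Formula: PV = C / (r - g)
Spread: r - g = 0.0578 - 0.0463 = 0.0115
Substituting: PV = $1,650.00 / 0.0115
PV = $143,478.26

$143,478.26


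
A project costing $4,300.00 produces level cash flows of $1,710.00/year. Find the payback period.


Formula: Payback = investment / annual cash flow
Substituting: Payback = $4,300.00 / $1,710.00
Payback = 2.5146 years

2.5146 years


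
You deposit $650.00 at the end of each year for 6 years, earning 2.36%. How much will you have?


Formula: FV = PMT * ((1+r)^n - 1) / r
Growth factor: (1 + 0.0236)^6 = 1.150222
Numerator: 1.150222 - 1 = 0.150222
FV = $650.00 * 0.150222 / 0.0236 = $4,137.47

$4,137.47


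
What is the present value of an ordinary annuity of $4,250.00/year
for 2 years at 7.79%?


Formula: PV = PMT * (1 - (1+r)^(-n)) / r
Discount factor: (1 + 0.0779)^(-2) = 0.860683
Bracket: 1 - 0.860683 = 0.139317
PV = $4,250.00 * 0.139317 / 0.0779 = $7,600.75

$7,600.75


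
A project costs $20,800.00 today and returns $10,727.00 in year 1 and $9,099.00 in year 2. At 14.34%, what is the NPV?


Formula: NPV = C0 + C1/(1+r) + C2/(1+r)^2
Discount C1: $10,727.00 / (1 + 0.1434) = $9,381.67
Discount C2: $9,099.00 / (1 + 0.1434)^2 = $6,959.81
NPV = -$20,800.00 + $9,381.67 + $6,959.81 = -$4,458.52

-$4,458.52


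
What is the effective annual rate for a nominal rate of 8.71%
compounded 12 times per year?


Formula: EAR = (1 + r/m)^m - 1
Period rate: r/m = 0.0871 / 12 = 0.007258
Compounding: (1 + 0.007258)^12 = 1.090663
EAR = 1.090663 - 1 = 0.090663

0.090663


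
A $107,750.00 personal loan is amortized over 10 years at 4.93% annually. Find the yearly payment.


Formula: PMT = PV * r / (1 - (1+r)^(-n))
Denominator: 1 - (1 + 0.0493)^(-10) = 0.381979
Numerator: $107,750.00 * 0.0493 = 5312.075
PMT = 5312.075 / 0.381979 = $13,906.72

$13,906.72


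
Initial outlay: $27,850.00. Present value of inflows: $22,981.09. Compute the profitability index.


Formula: PI = PV(cash flows) / initial investment
Substituting: PI = $22,981.09 / $27,850.00
PI = 0.8252

0.8252


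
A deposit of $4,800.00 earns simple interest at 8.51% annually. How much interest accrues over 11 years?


Formula: I = P * r * t
Substituting: I = $4,800.00 * 0.0851 * 11
Step: I = $4,800.00 * 0.9361
I = $4,493.28

$4,493.28


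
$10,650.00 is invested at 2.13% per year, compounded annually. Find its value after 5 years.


Formula: FV = P * (1 + r)^n
Substituting: FV = $10,650.00 * (1 + 0.0213)^5
Growth factor: (1.0213)^5 = 1.111135
FV = $10,650.00 * 1.111135 = $11,833.58

$11,833.58


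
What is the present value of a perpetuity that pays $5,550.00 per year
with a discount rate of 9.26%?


Formula: PV = C / r
Substituting: PV = $5,550.00 / 0.0926
PV = $59,935.21

$59,935.21


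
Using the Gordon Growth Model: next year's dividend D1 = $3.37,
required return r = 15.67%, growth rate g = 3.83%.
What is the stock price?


Formula: P = D1 / (r - g)
Spread: r - g = 0.1567 - 0.0383 = 0.1184
Substituting: P = $3.37 / 0.1184
P = $28.46

$28.46


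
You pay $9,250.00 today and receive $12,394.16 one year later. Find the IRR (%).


Formula: IRR = C1/C0 - 1
Substituting: IRR = $12,394.16 / $9,250.00 - 1
Ratio: 1.339909 - 1 = 0.339909
IRR = 33.9909%

33.9909%


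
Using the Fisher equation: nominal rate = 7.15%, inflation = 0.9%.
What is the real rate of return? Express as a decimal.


Formula: (1 + r_real) = (1 + r_nom) / (1 + inflation)
Substituting: (1 + r_real) = 1.0715 / 1.009
(1 + r_real) = 1.061943
r_real = 1.061943 - 1 = 0.061943

0.061943


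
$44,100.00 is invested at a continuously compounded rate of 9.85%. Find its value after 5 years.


Formula: FV = P * e^(r*t)
Exponent: r*t = 0.0985 * 5 = 0.4925
e^(0.4925) = 1.636402
FV = $44,100.00 * 1.636402 = $72,165.33

$72,165.33


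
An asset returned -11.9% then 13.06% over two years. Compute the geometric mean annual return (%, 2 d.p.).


Formula: Geometric mean = ((1+r1)*(1+r2))^(1/2) - 1
Product: (1 + -0.119) * (1 + 0.1306) = 0.881 * 1.1306 = 0.996059
Square root: 0.996059^0.5 = 0.998027
Geometric mean = 0.998027 - 1 = -0.001973
As percentage: -0.20%

-0.20%


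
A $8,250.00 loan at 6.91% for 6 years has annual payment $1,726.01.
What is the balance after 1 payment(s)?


Formula: Balance = PV*(1+r)^k - PMT*((1+r)^k - 1)/r
Growth: (1 + 0.0691)^1 = 1.0691
Accumulated factor: ((1+r)^k - 1)/r = 1.0
Balance = $8,250.00 * 1.0691 - $1,726.01 * 1.0
Balance = $7,094.07

$7,094.07


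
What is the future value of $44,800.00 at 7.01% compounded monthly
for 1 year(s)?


Formula: FV = P * (1 + r/m)^(m*t)
Period rate: r/m = 0.0701 / 12 = 0.005842
Total periods: m*t = 12 * 1 = 12
Growth factor: (1 + 0.005842)^12 = 1.072397
FV = $44,800.00 * 1.072397 = $48,043.37

$48,043.37


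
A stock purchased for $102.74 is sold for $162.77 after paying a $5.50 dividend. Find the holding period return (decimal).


Formula: HPR = (P1 - P0 + D) / P0
Gain: $162.77 - $102.74 + $5.50 = $65.53
HPR = $65.53 / $102.74 = 0.6378

0.6378


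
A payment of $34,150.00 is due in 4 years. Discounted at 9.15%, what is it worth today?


Formula: PV = FV / (1 + r)^n
Substituting: PV = $34,150.00 / (1 + 0.0915)^4
Discount factor: (1.0915)^4 = 1.419368
PV = $34,150.00 / 1.419368 = $24,060.01

$24,060.01


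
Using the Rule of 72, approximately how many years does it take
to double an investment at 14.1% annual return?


Formula: Years ≈ 72 / r
Substituting: Years ≈ 72 / 14.1
Years ≈ 5.1

5.1 years


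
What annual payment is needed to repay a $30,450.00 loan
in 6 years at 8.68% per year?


Formula: PMT = PV * r / (1 - (1+r)^(-n))
Denominator: 1 - (1 + 0.0868)^(-6) = 0.393121
Numerator: $30,450.00 * 0.0868 = 2643.06
PMT = 2643.06 / 0.393121 = $6,723.28

$6,723.28


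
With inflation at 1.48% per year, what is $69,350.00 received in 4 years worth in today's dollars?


Formula: Real value = nominal / (1 + inflation)^years
Price level: (1 + 0.0148)^4 = 1.060527
Real value = $69,350.00 / 1.060527 = $65,392.00

$65,392.00


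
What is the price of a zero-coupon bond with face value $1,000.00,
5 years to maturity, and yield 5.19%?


Formula: Price = FV / (1 + r)^n
Substituting: Price = $1,000.00 / (1 + 0.0519)^5
Discount factor: (1.0519)^5 = 1.287871
Price = $1,000.00 / 1.287871 = $776.48

$776.48


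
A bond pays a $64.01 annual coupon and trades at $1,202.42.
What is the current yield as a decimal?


Formula: Current yield = annual coupon / price
Substituting: CY = $64.01 / $1,202.42
CY = 0.053234

0.053234


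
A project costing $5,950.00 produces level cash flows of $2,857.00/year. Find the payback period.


Formula: Payback = investment / annual cash flow
Substituting: Payback = $5,950.00 / $2,857.00
Payback = 2.0826 years

2.0826 years


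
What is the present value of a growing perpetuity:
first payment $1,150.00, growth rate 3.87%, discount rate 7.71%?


Formula: PV = C / (r - g)
Spread: r - g = 0.0771 - 0.0387 = 0.0384
Substituting: PV = $1,150.00 / 0.0384
PV = $29,947.92

$29,947.92


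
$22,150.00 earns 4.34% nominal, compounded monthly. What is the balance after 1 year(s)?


Formula: FV = P * (1 + r/m)^(m*t)
Period rate: r/m = 0.0434 / 12 = 0.003617
Total periods: m*t = 12 * 1 = 12
Growth factor: (1 + 0.003617)^12 = 1.044274
FV = $22,150.00 * 1.044274 = $23,130.66

$23,130.66


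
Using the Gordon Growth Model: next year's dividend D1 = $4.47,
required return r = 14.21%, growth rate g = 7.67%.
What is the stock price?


Formula: P = D1 / (r - g)
Spread: r - g = 0.1421 - 0.0767 = 0.0654
Substituting: P = $4.47 / 0.0654
P = $68.35

$68.35


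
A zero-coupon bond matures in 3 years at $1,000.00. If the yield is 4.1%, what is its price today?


Formula: Price = FV / (1 + r)^n
Substituting: Price = $1,000.00 / (1 + 0.041)^3
Discount factor: (1.041)^3 = 1.128112
Price = $1,000.00 / 1.128112 = $886.44

$886.44


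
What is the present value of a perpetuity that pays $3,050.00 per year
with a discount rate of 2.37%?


Formula: PV = C / r
Substituting: PV = $3,050.00 / 0.0237
PV = $128,691.98

$128,691.98


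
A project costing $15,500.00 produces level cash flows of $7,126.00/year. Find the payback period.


Formula: Payback = investment / annual cash flow
Substituting: Payback = $15,500.00 / $7,126.00
Payback = 2.1751 years

2.1751 years


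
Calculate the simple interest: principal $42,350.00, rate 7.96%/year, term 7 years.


Formula: I = P * r * t
Substituting: I = $42,350.00 * 0.0796 * 7
Step: I = $42,350.00 * 0.5572
I = $23,597.42

$23,597.42


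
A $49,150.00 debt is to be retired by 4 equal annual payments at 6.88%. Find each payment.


Formula: PMT = PV * r / (1 - (1+r)^(-n))
Denominator: 1 - (1 + 0.0688)^(-4) = 0.233673
Numerator: $49,150.00 * 0.0688 = 3381.52
PMT = 3381.52 / 0.233673 = $14,471.17

$14,471.17


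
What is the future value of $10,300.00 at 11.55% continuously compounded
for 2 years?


Formula: FV = P * e^(r*t)
Exponent: r*t = 0.1155 * 2 = 0.231
e^(0.231) = 1.259859
FV = $10,300.00 * 1.259859 = $12,976.55

$12,976.55


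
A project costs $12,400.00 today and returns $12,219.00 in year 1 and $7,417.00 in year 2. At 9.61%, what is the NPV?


Formula: NPV = C0 + C1/(1+r) + C2/(1+r)^2
Discount C1: $12,219.00 / (1 + 0.0961) = $11,147.71
Discount C2: $7,417.00 / (1 + 0.0961)^2 = $6,173.45
NPV = -$12,400.00 + $11,147.71 + $6,173.45 = $4,921.16

$4,921.16


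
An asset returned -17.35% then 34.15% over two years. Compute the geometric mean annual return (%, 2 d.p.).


Formula: Geometric mean = ((1+r1)*(1+r2))^(1/2) - 1
Product: (1 + -0.1735) * (1 + 0.3415) = 0.8265 * 1.3415 = 1.10875
Square root: 1.10875^0.5 = 1.052972
Geometric mean = 1.052972 - 1 = 0.052972
As percentage: 5.30%

5.30%


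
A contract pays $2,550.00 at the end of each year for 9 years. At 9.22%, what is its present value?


Formula: PV = PMT * (1 - (1+r)^(-n)) / r
Discount factor: (1 + 0.0922)^(-9) = 0.452148
Bracket: 1 - 0.452148 = 0.547852
PV = $2,550.00 * 0.547852 / 0.0922 = $15,152.09

$15,152.09


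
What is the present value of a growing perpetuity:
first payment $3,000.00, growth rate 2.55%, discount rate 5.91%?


Formula: PV = C / (r - g)
Spread: r - g = 0.0591 - 0.0255 = 0.0336
Substituting: PV = $3,000.00 / 0.0336
PV = $89,285.71

$89,285.71


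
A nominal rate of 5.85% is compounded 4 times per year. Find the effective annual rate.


Formula: EAR = (1 + r/m)^m - 1
Period rate: r/m = 0.0585 / 4 = 0.014625
Compounding: (1 + 0.014625)^4 = 1.059796
EAR = 1.059796 - 1 = 0.059796

0.059796


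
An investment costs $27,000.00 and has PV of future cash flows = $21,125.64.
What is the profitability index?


Formula: PI = PV(cash flows) / initial investment
Substituting: PI = $21,125.64 / $27,000.00
PI = 0.7824

0.7824


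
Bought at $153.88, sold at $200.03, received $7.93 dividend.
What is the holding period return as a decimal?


Formula: HPR = (P1 - P0 + D) / P0
Gain: $200.03 - $153.88 + $7.93 = $54.08
HPR = $54.08 / $153.88 = 0.3514

0.3514


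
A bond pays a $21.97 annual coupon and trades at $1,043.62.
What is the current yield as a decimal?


Formula: Current yield = annual coupon / price
Substituting: CY = $21.97 / $1,043.62
CY = 0.021052

0.021052


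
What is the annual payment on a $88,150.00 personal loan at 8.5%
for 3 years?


Formula: PMT = PV * r / (1 - (1+r)^(-n))
Denominator: 1 - (1 + 0.085)^(-3) = 0.217092
Numerator: $88,150.00 * 0.085 = 7492.75
PMT = 7492.75 / 0.217092 = $34,514.18

$34,514.18


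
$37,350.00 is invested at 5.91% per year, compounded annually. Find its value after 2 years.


Formula: FV = P * (1 + r)^n
Substituting: FV = $37,350.00 * (1 + 0.0591)^2
Growth factor: (1.0591)^2 = 1.121693
FV = $37,350.00 * 1.121693 = $41,895.23

$41,895.23


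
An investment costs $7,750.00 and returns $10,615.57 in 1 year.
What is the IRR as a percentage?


Formula: IRR = C1/C0 - 1
Substituting: IRR = $10,615.57 / $7,750.00 - 1
Ratio: 1.369751 - 1 = 0.369751
IRR = 36.9751%

36.9751%


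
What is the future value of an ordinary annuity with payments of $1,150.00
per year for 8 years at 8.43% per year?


Formula: FV = PMT * ((1+r)^n - 1) / r
Growth factor: (1 + 0.0843)^8 = 1.910714
Numerator: 1.910714 - 1 = 0.910714
FV = $1,150.00 * 0.910714 / 0.0843 = $12,423.74

$12,423.74


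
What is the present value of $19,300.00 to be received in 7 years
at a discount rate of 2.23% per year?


Formula: PV = FV / (1 + r)^n
Substituting: PV = $19,300.00 / (1 + 0.0223)^7
Discount factor: (1.0223)^7 = 1.16694
PV = $19,300.00 / 1.16694 = $16,538.98

$16,538.98


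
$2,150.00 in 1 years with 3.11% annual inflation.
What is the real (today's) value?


Formula: Real value = nominal / (1 + inflation)^years
Price level: (1 + 0.0311)^1 = 1.0311
Real value = $2,150.00 / 1.0311 = $2,085.15

$2,085.15


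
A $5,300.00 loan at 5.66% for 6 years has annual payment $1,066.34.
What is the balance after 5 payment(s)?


Formula: Balance = PV*(1+r)^k - PMT*((1+r)^k - 1)/r
Growth: (1 + 0.0566)^5 = 1.316901
Accumulated factor: ((1+r)^k - 1)/r = 5.598952
Balance = $5,300.00 * 1.316901 - $1,066.34 * 5.598952
Balance = $1,009.19

$1,009.19


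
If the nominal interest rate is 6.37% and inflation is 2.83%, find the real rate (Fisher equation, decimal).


Formula: (1 + r_real) = (1 + r_nom) / (1 + inflation)
Substituting: (1 + r_real) = 1.0637 / 1.0283
(1 + r_real) = 1.034426
r_real = 1.034426 - 1 = 0.034426

0.034426


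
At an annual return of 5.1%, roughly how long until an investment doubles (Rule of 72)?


Formula: Years ≈ 72 / r
Substituting: Years ≈ 72 / 5.1
Years ≈ 14.1

14.1 years


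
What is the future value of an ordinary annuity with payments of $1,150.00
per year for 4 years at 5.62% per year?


Formula: FV = PMT * ((1+r)^n - 1) / r
Growth factor: (1 + 0.0562)^4 = 1.244471
Numerator: 1.244471 - 1 = 0.244471
FV = $1,150.00 * 0.244471 / 0.0562 = $5,002.51

$5,002.51


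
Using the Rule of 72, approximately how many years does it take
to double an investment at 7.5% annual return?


Formula: Years ≈ 72 / r
Substituting: Years ≈ 72 / 7.5
Years ≈ 9.6

9.6 years


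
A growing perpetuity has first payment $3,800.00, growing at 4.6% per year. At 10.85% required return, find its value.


Formula: PV = C / (r - g)
Spread: r - g = 0.1085 - 0.046 = 0.0625
Substituting: PV = $3,800.00 / 0.0625
PV = $60,800.00

$60,800.00


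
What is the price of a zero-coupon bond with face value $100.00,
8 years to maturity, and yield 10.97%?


Formula: Price = FV / (1 + r)^n
Substituting: Price = $100.00 / (1 + 0.1097)^8
Discount factor: (1.1097)^8 = 2.29956
Price = $100.00 / 2.29956 = $43.49

$43.49


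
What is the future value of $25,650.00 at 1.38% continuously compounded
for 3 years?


Formula: FV = P * e^(r*t)
Exponent: r*t = 0.0138 * 3 = 0.0414
e^(0.0414) = 1.042269
FV = $25,650.00 * 1.042269 = $26,734.20

$26,734.20


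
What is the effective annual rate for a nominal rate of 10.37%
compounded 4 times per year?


Formula: EAR = (1 + r/m)^m - 1
Period rate: r/m = 0.1037 / 4 = 0.025925
Compounding: (1 + 0.025925)^4 = 1.107803
EAR = 1.107803 - 1 = 0.107803

0.107803


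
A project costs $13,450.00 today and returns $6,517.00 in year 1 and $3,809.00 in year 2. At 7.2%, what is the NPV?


Formula: NPV = C0 + C1/(1+r) + C2/(1+r)^2
Discount C1: $6,517.00 / (1 + 0.072) = $6,079.29
Discount C2: $3,809.00 / (1 + 0.072)^2 = $3,314.53
NPV = -$13,450.00 + $6,079.29 + $3,314.53 = -$4,056.18

-$4,056.18


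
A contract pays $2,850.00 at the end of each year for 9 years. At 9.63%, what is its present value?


Formula: PV = PMT * (1 - (1+r)^(-n)) / r
Discount factor: (1 + 0.0963)^(-9) = 0.437155
Bracket: 1 - 0.437155 = 0.562845
PV = $2,850.00 * 0.562845 / 0.0963 = $16,657.41

$16,657.41


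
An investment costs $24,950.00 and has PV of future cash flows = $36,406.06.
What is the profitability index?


Formula: PI = PV(cash flows) / initial investment
Substituting: PI = $36,406.06 / $24,950.00
PI = 1.4592

1.4592


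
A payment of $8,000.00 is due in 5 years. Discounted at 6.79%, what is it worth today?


Formula: PV = FV / (1 + r)^n
Substituting: PV = $8,000.00 / (1 + 0.0679)^5
Discount factor: (1.0679)^5 = 1.388842
PV = $8,000.00 / 1.388842 = $5,760.19

$5,760.19


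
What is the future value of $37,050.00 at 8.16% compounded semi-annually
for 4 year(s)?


Formula: FV = P * (1 + r/m)^(m*t)
Period rate: r/m = 0.0816 / 2 = 0.0408
Total periods: m*t = 2 * 4 = 8
Growth factor: (1 + 0.0408)^8 = 1.377014
FV = $37,050.00 * 1.377014 = $51,018.36

$51,018.36


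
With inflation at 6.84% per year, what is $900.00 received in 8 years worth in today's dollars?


Formula: Real value = nominal / (1 + inflation)^years
Price level: (1 + 0.0684)^8 = 1.697739
Real value = $900.00 / 1.697739 = $530.12

$530.12


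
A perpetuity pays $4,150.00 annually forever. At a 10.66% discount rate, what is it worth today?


Formula: PV = C / r
Substituting: PV = $4,150.00 / 0.1066
PV = $38,930.58

$38,930.58


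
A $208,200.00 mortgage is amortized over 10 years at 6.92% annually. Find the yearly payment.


Formula: PMT = PV * r / (1 - (1+r)^(-n))
Denominator: 1 - (1 + 0.0692)^(-10) = 0.487834
Numerator: $208,200.00 * 0.0692 = 14407.44
PMT = 14407.44 / 0.487834 = $29,533.47

$29,533.47


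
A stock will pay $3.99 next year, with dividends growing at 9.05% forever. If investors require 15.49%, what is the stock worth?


Formula: P = D1 / (r - g)
Spread: r - g = 0.1549 - 0.0905 = 0.0644
Substituting: P = $3.99 / 0.0644
P = $61.96

$61.96


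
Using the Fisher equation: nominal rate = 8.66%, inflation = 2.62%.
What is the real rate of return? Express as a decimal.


Formula: (1 + r_real) = (1 + r_nom) / (1 + inflation)
Substituting: (1 + r_real) = 1.0866 / 1.0262
(1 + r_real) = 1.058858
r_real = 1.058858 - 1 = 0.058858

0.058858


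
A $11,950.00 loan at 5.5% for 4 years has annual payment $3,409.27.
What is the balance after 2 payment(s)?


Formula: Balance = PV*(1+r)^k - PMT*((1+r)^k - 1)/r
Growth: (1 + 0.055)^2 = 1.113025
Accumulated factor: ((1+r)^k - 1)/r = 2.055
Balance = $11,950.00 * 1.113025 - $3,409.27 * 2.055
Balance = $6,294.60

$6,294.60


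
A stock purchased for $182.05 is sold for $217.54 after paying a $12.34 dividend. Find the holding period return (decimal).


Formula: HPR = (P1 - P0 + D) / P0
Gain: $217.54 - $182.05 + $12.34 = $47.83
HPR = $47.83 / $182.05 = 0.2627

0.2627


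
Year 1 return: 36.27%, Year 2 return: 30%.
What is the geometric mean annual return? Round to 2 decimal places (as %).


Formula: Geometric mean = ((1+r1)*(1+r2))^(1/2) - 1
Product: (1 + 0.3627) * (1 + 0.3) = 1.3627 * 1.3 = 1.77151
Square root: 1.77151^0.5 = 1.330981
Geometric mean = 1.330981 - 1 = 0.330981
As percentage: 33.10%

33.10%


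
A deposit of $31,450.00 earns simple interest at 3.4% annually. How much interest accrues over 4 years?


Formula: I = P * r * t
Substituting: I = $31,450.00 * 0.034 * 4
Step: I = $31,450.00 * 0.136
I = $4,277.20

$4,277.20


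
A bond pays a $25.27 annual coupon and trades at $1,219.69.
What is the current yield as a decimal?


Formula: Current yield = annual coupon / price
Substituting: CY = $25.27 / $1,219.69
CY = 0.020718

0.020718


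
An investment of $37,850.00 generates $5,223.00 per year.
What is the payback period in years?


Formula: Payback = investment / annual cash flow
Substituting: Payback = $37,850.00 / $5,223.00
Payback = 7.2468 years

7.2468 years


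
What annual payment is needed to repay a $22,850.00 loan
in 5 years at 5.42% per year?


Formula: PMT = PV * r / (1 - (1+r)^(-n))
Denominator: 1 - (1 + 0.0542)^(-5) = 0.231958
Numerator: $22,850.00 * 0.0542 = 1238.47
PMT = 1238.47 / 0.231958 = $5,339.20

$5,339.20


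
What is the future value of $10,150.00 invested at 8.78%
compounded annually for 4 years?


Formula: FV = P * (1 + r)^n
Substituting: FV = $10,150.00 * (1 + 0.0878)^4
Growth factor: (1.0878)^4 = 1.40022
FV = $10,150.00 * 1.40022 = $14,212.23

$14,212.23


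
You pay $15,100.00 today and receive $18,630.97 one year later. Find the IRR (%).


Formula: IRR = C1/C0 - 1
Substituting: IRR = $18,630.97 / $15,100.00 - 1
Ratio: 1.233839 - 1 = 0.233839
IRR = 23.3839%

23.3839%


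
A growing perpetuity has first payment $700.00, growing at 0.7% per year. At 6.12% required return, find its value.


Formula: PV = C / (r - g)
Spread: r - g = 0.0612 - 0.007 = 0.0542
Substituting: PV = $700.00 / 0.0542
PV = $12,915.13

$12,915.13


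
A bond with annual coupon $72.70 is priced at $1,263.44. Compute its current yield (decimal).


Formula: Current yield = annual coupon / price
Substituting: CY = $72.70 / $1,263.44
CY = 0.057541

0.057541


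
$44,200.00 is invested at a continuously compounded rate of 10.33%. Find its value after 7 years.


Formula: FV = P * e^(r*t)
Exponent: r*t = 0.1033 * 7 = 0.7231
e^(0.7231) = 2.060812
FV = $44,200.00 * 2.060812 = $91,087.88

$91,087.88


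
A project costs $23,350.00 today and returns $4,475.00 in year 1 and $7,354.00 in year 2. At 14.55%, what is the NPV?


Formula: NPV = C0 + C1/(1+r) + C2/(1+r)^2
Discount C1: $4,475.00 / (1 + 0.1455) = $3,906.59
Discount C2: $7,354.00 / (1 + 0.1455)^2 = $5,604.46
NPV = -$23,350.00 + $3,906.59 + $5,604.46 = -$13,838.95

-$13,838.95


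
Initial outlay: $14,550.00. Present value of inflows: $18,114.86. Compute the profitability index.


Formula: PI = PV(cash flows) / initial investment
Substituting: PI = $18,114.86 / $14,550.00
PI = 1.245

1.245


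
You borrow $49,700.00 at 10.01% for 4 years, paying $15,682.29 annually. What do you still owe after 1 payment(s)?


Formula: Balance = PV*(1+r)^k - PMT*((1+r)^k - 1)/r
Growth: (1 + 0.1001)^1 = 1.1001
Accumulated factor: ((1+r)^k - 1)/r = 1.0
Balance = $49,700.00 * 1.1001 - $15,682.29 * 1.0
Balance = $38,992.68

$38,992.68


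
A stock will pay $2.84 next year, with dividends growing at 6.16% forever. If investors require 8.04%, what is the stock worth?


Formula: P = D1 / (r - g)
Spread: r - g = 0.0804 - 0.0616 = 0.0188
Substituting: P = $2.84 / 0.0188
P = $151.06

$151.06


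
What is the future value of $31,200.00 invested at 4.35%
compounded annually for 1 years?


Formula: FV = P * (1 + r)^n
Substituting: FV = $31,200.00 * (1 + 0.0435)^1
Growth factor: (1.0435)^1 = 1.0435
FV = $31,200.00 * 1.0435 = $32,557.20

$32,557.20


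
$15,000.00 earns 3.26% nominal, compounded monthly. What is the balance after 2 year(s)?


Formula: FV = P * (1 + r/m)^(m*t)
Period rate: r/m = 0.0326 / 12 = 0.002717
Total periods: m*t = 12 * 2 = 24
Growth factor: (1 + 0.002717)^24 = 1.067278
FV = $15,000.00 * 1.067278 = $16,009.17

$16,009.17


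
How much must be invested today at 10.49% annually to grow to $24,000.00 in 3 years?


Formula: PV = FV / (1 + r)^n
Substituting: PV = $24,000.00 / (1 + 0.1049)^3
Discount factor: (1.1049)^3 = 1.348866
PV = $24,000.00 / 1.348866 = $17,792.72

$17,792.72


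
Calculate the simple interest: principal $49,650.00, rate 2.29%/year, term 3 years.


Formula: I = P * r * t
Substituting: I = $49,650.00 * 0.0229 * 3
Step: I = $49,650.00 * 0.0687
I = $3,410.96

$3,410.96


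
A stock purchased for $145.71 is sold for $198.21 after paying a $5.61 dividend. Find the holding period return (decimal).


Formula: HPR = (P1 - P0 + D) / P0
Gain: $198.21 - $145.71 + $5.61 = $58.11
HPR = $58.11 / $145.71 = 0.3988

0.3988


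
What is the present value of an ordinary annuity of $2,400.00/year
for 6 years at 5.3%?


Formula: PV = PMT * (1 - (1+r)^(-n)) / r
Discount factor: (1 + 0.053)^(-6) = 0.73355
Bracket: 1 - 0.73355 = 0.26645
PV = $2,400.00 * 0.26645 / 0.053 = $12,065.66

$12,065.66


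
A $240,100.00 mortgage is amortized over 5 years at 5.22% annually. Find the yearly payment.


Formula: PMT = PV * r / (1 - (1+r)^(-n))
Denominator: 1 - (1 + 0.0522)^(-5) = 0.224631
Numerator: $240,100.00 * 0.0522 = 12533.22
PMT = 12533.22 / 0.224631 = $55,794.74

$55,794.74


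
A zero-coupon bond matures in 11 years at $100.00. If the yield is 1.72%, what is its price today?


Formula: Price = FV / (1 + r)^n
Substituting: Price = $100.00 / (1 + 0.0172)^11
Discount factor: (1.0172)^11 = 1.20634
Price = $100.00 / 1.20634 = $82.90

$82.90


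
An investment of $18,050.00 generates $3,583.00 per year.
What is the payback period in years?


Formula: Payback = investment / annual cash flow
Substituting: Payback = $18,050.00 / $3,583.00
Payback = 5.0377 years

5.0377 years


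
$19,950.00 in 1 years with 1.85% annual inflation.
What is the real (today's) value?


Formula: Real value = nominal / (1 + inflation)^years
Price level: (1 + 0.0185)^1 = 1.0185
Real value = $19,950.00 / 1.0185 = $19,587.63

$19,587.63


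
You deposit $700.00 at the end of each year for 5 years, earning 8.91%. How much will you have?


Formula: FV = PMT * ((1+r)^n - 1) / r
Growth factor: (1 + 0.0891)^5 = 1.532282
Numerator: 1.532282 - 1 = 0.532282
FV = $700.00 * 0.532282 / 0.0891 = $4,181.79

$4,181.79


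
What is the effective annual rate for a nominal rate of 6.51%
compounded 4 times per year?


Formula: EAR = (1 + r/m)^m - 1
Period rate: r/m = 0.0651 / 4 = 0.016275
Compounding: (1 + 0.016275)^4 = 1.066707
EAR = 1.066707 - 1 = 0.066707

0.066707


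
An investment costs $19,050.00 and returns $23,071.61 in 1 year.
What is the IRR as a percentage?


Formula: IRR = C1/C0 - 1
Substituting: IRR = $23,071.61 / $19,050.00 - 1
Ratio: 1.211108 - 1 = 0.211108
IRR = 21.1108%

21.1108%


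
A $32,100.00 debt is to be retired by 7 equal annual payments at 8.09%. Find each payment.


Formula: PMT = PV * r / (1 - (1+r)^(-n))
Denominator: 1 - (1 + 0.0809)^(-7) = 0.419902
Numerator: $32,100.00 * 0.0809 = 2596.89
PMT = 2596.89 / 0.419902 = $6,184.51

$6,184.51


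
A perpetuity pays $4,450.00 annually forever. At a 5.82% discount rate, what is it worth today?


Formula: PV = C / r
Substituting: PV = $4,450.00 / 0.0582
PV = $76,460.48

$76,460.48


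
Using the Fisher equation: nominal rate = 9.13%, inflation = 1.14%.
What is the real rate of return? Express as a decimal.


Formula: (1 + r_real) = (1 + r_nom) / (1 + inflation)
Substituting: (1 + r_real) = 1.0913 / 1.0114
(1 + r_real) = 1.078999
r_real = 1.078999 - 1 = 0.078999

0.078999


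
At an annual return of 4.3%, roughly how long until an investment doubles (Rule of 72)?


Formula: Years ≈ 72 / r
Substituting: Years ≈ 72 / 4.3
Years ≈ 16.7

16.7 years


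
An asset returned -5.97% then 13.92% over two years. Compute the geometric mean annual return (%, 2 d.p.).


Formula: Geometric mean = ((1+r1)*(1+r2))^(1/2) - 1
Product: (1 + -0.0597) * (1 + 0.1392) = 0.9403 * 1.1392 = 1.07119
Square root: 1.07119^0.5 = 1.034983
Geometric mean = 1.034983 - 1 = 0.034983
As percentage: 3.50%

3.50%


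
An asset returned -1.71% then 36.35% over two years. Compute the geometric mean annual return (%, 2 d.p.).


Formula: Geometric mean = ((1+r1)*(1+r2))^(1/2) - 1
Product: (1 + -0.0171) * (1 + 0.3635) = 0.9829 * 1.3635 = 1.340184
Square root: 1.340184^0.5 = 1.157663
Geometric mean = 1.157663 - 1 = 0.157663
As percentage: 15.77%

15.77%


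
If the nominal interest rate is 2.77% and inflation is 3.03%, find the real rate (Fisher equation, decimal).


Formula: (1 + r_real) = (1 + r_nom) / (1 + inflation)
Substituting: (1 + r_real) = 1.0277 / 1.0303
(1 + r_real) = 0.997476
r_real = 0.997476 - 1 = -0.002524

-0.002524


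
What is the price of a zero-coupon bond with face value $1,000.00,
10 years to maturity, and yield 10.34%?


Formula: Price = FV / (1 + r)^n
Substituting: Price = $1,000.00 / (1 + 0.1034)^10
Discount factor: (1.1034)^10 = 2.675037
Price = $1,000.00 / 2.675037 = $373.83

$373.83


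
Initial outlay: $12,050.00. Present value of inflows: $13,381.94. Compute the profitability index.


Formula: PI = PV(cash flows) / initial investment
Substituting: PI = $13,381.94 / $12,050.00
PI = 1.1105

1.1105


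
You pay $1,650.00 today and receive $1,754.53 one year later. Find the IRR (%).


Formula: IRR = C1/C0 - 1
Substituting: IRR = $1,754.53 / $1,650.00 - 1
Ratio: 1.063352 - 1 = 0.063352
IRR = 6.3352%

6.3352%
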